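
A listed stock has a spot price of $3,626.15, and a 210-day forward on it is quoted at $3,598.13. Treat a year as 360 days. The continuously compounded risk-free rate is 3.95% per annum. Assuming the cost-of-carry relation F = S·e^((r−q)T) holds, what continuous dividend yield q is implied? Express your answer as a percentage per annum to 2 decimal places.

5.28%

From F = S·e^((r−q)T): (r − q) = ln(F/S)/T
ln(3598.13/3626.15) = ln(0.992273) = -0.007757
(r − q) = -0.007757 / (210/360) = -0.013298
q = r − ln(F/S)/T = 0.0395 + 0.013298 = 0.052798
q = 5.28%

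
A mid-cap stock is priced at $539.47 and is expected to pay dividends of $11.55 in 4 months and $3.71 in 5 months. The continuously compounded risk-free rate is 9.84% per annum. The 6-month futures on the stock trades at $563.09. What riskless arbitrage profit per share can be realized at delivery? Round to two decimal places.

$11.90 per share

PV(dividends) I = 11.55·e^(−0.0984·4/12) + 3.71·e^(−0.0984·5/12) = 14.7383
Fair futures F* = (S − I)·e^(rT) = (539.47 − 14.7383)·e^0.049200 = 524.7317 × 1.050430 = 551.1939
Market $563.09 > fair 551.1939: forward overpriced → cash-and-carry (borrow at r, buy the stock and collect the dividends, short the forward).
Profit at T = |F_mkt − F*| = |563.09 − 551.1939| = $11.90 per share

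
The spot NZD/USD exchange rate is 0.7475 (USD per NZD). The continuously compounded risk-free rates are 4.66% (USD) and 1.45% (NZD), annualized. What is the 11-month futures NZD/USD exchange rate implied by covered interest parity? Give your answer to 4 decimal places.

F = S·e^((r_USD − r_NZD)T) = 0.7475 · e^((0.0466 − 0.0145) × 11/12)
= 0.7475 · e^0.029425 = 0.7475 × 1.029862
F = 0.7698 USD per NZD

0.7698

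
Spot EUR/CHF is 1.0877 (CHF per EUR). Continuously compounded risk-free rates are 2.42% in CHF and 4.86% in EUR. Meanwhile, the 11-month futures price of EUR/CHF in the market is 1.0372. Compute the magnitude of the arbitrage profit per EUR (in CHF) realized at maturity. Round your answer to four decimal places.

0.0264 per EUR (in CHF)

Fair futures: F* = S·e^(carry·T), with carry = (r_CHF − r_EUR) = 0.0242 − 0.0486 = -0.0244
F* = 1.0877 · e^(-0.0244 × 11/12) = 1.0877 · e^-0.022367 = 1.0877 × 0.977881 = 1.0636
Market 1.0372 < fair 1.0636: forward underpriced → reverse cash-and-carry (short spot, go long the forward).
At maturity, profit = |F_mkt − F*| = |1.0372 − 1.0636| = 0.0264 per EUR (in CHF)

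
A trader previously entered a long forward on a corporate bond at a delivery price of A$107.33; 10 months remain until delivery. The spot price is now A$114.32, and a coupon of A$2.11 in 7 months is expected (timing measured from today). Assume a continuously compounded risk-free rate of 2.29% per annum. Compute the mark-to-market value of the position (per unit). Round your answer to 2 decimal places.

A$6.94

PV(remaining coupons) I = 2.11·e^(−0.0229·7/12) = 2.0820
Current forward F = (S − I)·e^(rT) = (114.32 − 2.0820)·e^(0.0229·10/12) = 112.2380 × 1.019267 = 114.4005
Value (long) = (F − K)·e^(−rT) = (114.4005 − 107.33) × 0.981098 = 6.9369
Value = A$6.94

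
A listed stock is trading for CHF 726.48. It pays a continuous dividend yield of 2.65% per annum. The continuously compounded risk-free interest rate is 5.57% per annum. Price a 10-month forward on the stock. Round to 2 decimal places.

F = S·e^((r − q)T) = 726.48 · e^((0.0557 − 0.0265) × 10/12)
= 726.48 · e^0.024333 = 726.48 × 1.024631
F = CHF 744.37

CHF 744.37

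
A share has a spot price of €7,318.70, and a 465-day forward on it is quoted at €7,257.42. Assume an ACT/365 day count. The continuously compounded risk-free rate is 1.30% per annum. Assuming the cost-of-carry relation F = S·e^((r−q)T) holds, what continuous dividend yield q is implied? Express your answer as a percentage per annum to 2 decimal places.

1.96%

From F = S·e^((r−q)T): (r − q) = ln(F/S)/T
ln(7257.42/7318.70) = ln(0.991627) = -0.008408
(r − q) = -0.008408 / (465/365) = -0.006600
q = r − ln(F/S)/T = 0.0130 + 0.006600 = 0.019600
q = 1.96%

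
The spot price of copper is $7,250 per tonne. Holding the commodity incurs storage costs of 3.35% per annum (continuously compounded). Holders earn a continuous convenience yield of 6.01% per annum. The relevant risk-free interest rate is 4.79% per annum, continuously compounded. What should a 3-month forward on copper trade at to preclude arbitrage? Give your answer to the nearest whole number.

Net carry = r + u − y = 0.0479 + 0.0335 − 0.0601 = 0.0213
F = S·e^((r+u−y)T) = 7250 · e^(0.0213 × 3/12) = 7250 · e^0.005325
= 7250 × 1.005339 = $7,289 per tonne

$7,289 per tonne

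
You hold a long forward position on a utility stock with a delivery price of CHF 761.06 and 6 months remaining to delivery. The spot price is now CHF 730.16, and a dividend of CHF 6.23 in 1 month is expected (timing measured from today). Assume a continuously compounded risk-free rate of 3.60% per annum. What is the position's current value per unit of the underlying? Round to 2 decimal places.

-CHF 23.53

PV(remaining dividends) I = 6.23·e^(−0.0360·1/12) = 6.2113
Current forward F = (S − I)·e^(rT) = (730.16 − 6.2113)·e^(0.0360·6/12) = 723.9487 × 1.018163 = 737.0978
Value (long) = (F − K)·e^(−rT) = (737.0978 − 761.06) × 0.982161 = -23.5347
Value = -CHF 23.53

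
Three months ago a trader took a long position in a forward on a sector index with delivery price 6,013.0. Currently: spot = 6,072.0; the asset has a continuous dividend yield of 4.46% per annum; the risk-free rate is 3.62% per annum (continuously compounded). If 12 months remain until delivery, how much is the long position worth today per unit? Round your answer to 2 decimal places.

7.92

Current fair forward for the remaining 12 months: F = S·e^((r − q)·T), (r − q) = 0.0362 − 0.0446 = -0.0084
F = 6072.0 · e^(-0.0084 × 12/12) = 6072.0 × 0.99163518 = 6021.2088
Value of long forward = (F − K)·e^(−rT) = (6021.2088 − 6013.0) · e^(−0.0362·12/12)
= 8.2088 × 0.96444738 = 7.92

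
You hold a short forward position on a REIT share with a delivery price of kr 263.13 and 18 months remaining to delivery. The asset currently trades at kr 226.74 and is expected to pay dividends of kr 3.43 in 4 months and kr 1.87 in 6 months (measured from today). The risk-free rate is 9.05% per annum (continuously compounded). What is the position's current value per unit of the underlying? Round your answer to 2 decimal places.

kr 8.10

PV(remaining dividends) I = 3.43·e^(−0.0905·4/12) + 1.87·e^(−0.0905·6/12) = 5.1153
Current forward F = (S − I)·e^(rT) = (226.74 − 5.1153)·e^(0.0905·18/12) = 221.6247 × 1.145396 = 253.8480
Value (long) = (F − K)·e^(−rT) = (253.8480 − 263.13) × 0.873061 = -8.1038
Short position value = −(long value) = kr 8.10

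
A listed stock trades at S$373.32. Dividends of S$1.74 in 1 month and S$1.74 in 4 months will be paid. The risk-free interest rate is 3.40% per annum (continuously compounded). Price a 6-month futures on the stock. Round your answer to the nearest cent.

S$376.21

PV(dividends) I = 1.74·e^(−0.0340·1/12) + 1.74·e^(−0.0340·4/12)
I = 1.7351 + 1.7204 = 3.4555
F = (S − I)·e^(rT) = (373.32 − 3.4555) · e^(0.0340·6/12)
= 369.8645 · e^0.017000 = 369.8645 × 1.017145 = S$376.21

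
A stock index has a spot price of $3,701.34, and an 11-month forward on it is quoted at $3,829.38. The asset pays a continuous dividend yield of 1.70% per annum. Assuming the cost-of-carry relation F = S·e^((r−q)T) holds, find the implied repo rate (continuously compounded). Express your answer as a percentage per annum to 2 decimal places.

5.41%

From F = S·e^((r−q)T): (r − q) = ln(F/S)/T
ln(3829.38/3701.34) = ln(1.034593) = 0.034008
(r − q) = 0.034008 / (11/12) = 0.037100
r = ln(F/S)/T + q = 0.037100 + 0.0170 = 0.054100
r = 5.41%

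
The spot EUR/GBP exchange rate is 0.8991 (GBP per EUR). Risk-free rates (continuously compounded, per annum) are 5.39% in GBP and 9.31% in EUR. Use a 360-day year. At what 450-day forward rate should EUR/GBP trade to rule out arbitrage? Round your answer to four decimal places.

F = S·e^((r_GBP − r_EUR)T) = 0.8991 · e^((0.0539 − 0.0931) × 450/360)
= 0.8991 · e^-0.049000 = 0.8991 × 0.952181
F = 0.8561 GBP per EUR

0.8561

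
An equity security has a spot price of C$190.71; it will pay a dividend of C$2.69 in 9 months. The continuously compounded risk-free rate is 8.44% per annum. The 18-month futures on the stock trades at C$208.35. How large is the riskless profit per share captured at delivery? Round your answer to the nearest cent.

PV(dividends) I = 2.69·e^(−0.0844·9/12) = 2.5250
Fair futures F* = (S − I)·e^(rT) = (190.71 − 2.5250)·e^0.126600 = 188.1850 × 1.134963 = 213.5830
Market C$208.35 < fair 213.5830: forward underpriced → reverse cash-and-carry (short the stock, invest proceeds at r, pay the dividends, go long the forward).
Profit at T = |F_mkt − F*| = |208.35 − 213.5830| = C$5.23 per share

C$5.23 per share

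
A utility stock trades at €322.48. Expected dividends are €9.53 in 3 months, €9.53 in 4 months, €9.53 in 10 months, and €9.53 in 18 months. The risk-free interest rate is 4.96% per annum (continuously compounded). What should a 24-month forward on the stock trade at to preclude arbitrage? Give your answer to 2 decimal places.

PV(dividends) I = 9.53·e^(−0.0496·3/12) + 9.53·e^(−0.0496·4/12) + 9.53·e^(−0.0496·10/12) + 9.53·e^(−0.0496·18/12)
I = 9.4126 + 9.3737 + 9.1441 + 8.8467 = 36.7771
F = (S − I)·e^(rT) = (322.48 − 36.7771) · e^(0.0496·24/12)
= 285.7029 · e^0.099200 = 285.7029 × 1.104287 = €315.50

€315.50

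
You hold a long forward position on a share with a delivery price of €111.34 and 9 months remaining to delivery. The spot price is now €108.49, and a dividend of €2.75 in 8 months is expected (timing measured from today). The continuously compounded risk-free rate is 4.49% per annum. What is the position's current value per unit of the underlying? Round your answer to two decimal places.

-€1.83

PV(remaining dividends) I = 2.75·e^(−0.0449·8/12) = 2.6689
Current forward F = (S − I)·e^(rT) = (108.49 − 2.6689)·e^(0.0449·9/12) = 105.8211 × 1.034248 = 109.4453
Value (long) = (F − K)·e^(−rT) = (109.4453 − 111.34) × 0.966886 = -1.8320
Value = -€1.83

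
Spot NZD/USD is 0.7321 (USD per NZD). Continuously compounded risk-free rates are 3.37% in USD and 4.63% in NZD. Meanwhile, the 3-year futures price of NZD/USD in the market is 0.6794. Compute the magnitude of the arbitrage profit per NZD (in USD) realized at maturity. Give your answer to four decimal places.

Fair futures: F* = S·e^(carry·T), with carry = (r_USD − r_NZD) = 0.0337 − 0.0463 = -0.0126
F* = 0.7321 · e^(-0.0126 × 3) = 0.7321 · e^-0.037800 = 0.7321 × 0.962906 = 0.7049
Market 0.6794 < fair 0.7049: forward underpriced → reverse cash-and-carry (short spot, go long the forward).
At maturity, profit = |F_mkt − F*| = |0.6794 − 0.7049| = 0.0255 per NZD (in USD)

0.0255 per NZD (in USD)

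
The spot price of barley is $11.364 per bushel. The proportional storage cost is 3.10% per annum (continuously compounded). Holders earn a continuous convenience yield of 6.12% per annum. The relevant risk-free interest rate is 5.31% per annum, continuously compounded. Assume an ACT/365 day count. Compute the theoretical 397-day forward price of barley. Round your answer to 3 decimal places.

$11.651 per bushel

Net carry = r + u − y = 0.0531 + 0.0310 − 0.0612 = 0.0229
F = S·e^((r+u−y)T) = 11.364 · e^(0.0229 × 397/365) = 11.364 · e^0.024908
= 11.364 × 1.025221 = $11.651 per bushel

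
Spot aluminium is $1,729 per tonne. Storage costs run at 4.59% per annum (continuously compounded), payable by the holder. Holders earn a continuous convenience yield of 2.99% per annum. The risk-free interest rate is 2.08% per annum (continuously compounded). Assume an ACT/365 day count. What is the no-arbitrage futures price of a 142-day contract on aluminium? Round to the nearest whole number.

Net carry = r + u − y = 0.0208 + 0.0459 − 0.0299 = 0.0368
F = S·e^((r+u−y)T) = 1729 · e^(0.0368 × 142/365) = 1729 · e^0.014317
= 1729 × 1.014420 = $1,754 per tonne

$1,754 per tonne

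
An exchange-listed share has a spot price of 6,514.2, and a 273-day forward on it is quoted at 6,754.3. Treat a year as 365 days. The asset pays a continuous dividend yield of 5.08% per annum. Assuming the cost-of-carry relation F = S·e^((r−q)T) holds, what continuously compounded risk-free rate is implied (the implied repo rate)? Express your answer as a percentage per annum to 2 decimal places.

9.92%

From F = S·e^((r−q)T): (r − q) = ln(F/S)/T
ln(6754.3/6514.2) = ln(1.036858) = 0.036195
(r − q) = 0.036195 / (273/365) = 0.048393
r = ln(F/S)/T + q = 0.048393 + 0.0508 = 0.099193
r = 9.92%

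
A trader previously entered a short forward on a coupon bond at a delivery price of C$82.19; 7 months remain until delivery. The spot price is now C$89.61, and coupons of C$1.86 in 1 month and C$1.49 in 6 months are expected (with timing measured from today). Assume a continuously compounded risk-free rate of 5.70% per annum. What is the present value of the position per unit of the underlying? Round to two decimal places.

-C$6.81

PV(remaining coupons) I = 1.86·e^(−0.0570·1/12) + 1.49·e^(−0.0570·6/12) = 3.2993
Current forward F = (S − I)·e^(rT) = (89.61 − 3.2993)·e^(0.0570·7/12) = 86.3107 × 1.033809 = 89.2288
Value (long) = (F − K)·e^(−rT) = (89.2288 − 82.19) × 0.967297 = 6.8086
Short position value = −(long value) = -C$6.81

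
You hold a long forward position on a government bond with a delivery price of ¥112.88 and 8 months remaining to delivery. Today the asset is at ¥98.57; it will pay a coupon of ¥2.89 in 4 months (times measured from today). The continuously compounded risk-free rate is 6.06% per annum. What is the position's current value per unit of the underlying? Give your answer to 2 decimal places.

-¥12.67

PV(remaining coupons) I = 2.89·e^(−0.0606·4/12) = 2.8322
Current forward F = (S − I)·e^(rT) = (98.57 − 2.8322)·e^(0.0606·8/12) = 95.7378 × 1.041227 = 99.6848
Value (long) = (F − K)·e^(−rT) = (99.6848 − 112.88) × 0.960405 = -12.6727
Value = -¥12.67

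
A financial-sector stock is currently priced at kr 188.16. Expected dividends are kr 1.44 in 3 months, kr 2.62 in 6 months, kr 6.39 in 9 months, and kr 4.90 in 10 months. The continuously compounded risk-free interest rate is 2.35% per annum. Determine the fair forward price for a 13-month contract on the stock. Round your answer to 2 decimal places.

PV(dividends) I = 1.44·e^(−0.0235·3/12) + 2.62·e^(−0.0235·6/12) + 6.39·e^(−0.0235·9/12) + 4.90·e^(−0.0235·10/12)
I = 1.4316 + 2.5894 + 6.2784 + 4.8050 = 15.1044
F = (S − I)·e^(rT) = (188.16 − 15.1044) · e^(0.0235·13/12)
= 173.0556 · e^0.025458 = 173.0556 × 1.025785 = kr 177.52

kr 177.52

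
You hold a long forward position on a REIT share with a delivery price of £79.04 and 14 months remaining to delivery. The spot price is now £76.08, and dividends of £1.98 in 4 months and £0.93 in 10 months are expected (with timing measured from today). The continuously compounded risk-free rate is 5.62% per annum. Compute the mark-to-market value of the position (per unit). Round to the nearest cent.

-£0.77

PV(remaining dividends) I = 1.98·e^(−0.0562·4/12) + 0.93·e^(−0.0562·10/12) = 2.8307
Current forward F = (S − I)·e^(rT) = (76.08 − 2.8307)·e^(0.0562·14/12) = 73.2493 × 1.067764 = 78.2130
Value (long) = (F − K)·e^(−rT) = (78.2130 − 79.04) × 0.936537 = -0.7745
Value = -£0.77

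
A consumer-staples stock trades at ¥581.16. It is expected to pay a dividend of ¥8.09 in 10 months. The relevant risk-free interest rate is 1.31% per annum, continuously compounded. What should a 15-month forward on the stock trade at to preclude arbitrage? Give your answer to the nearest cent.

PV(dividends) I = 8.09·e^(−0.0131·10/12)
I = 8.0022
F = (S − I)·e^(rT) = (581.16 − 8.0022) · e^(0.0131·15/12)
= 573.1578 · e^0.016375 = 573.1578 × 1.016510 = ¥582.62

¥582.62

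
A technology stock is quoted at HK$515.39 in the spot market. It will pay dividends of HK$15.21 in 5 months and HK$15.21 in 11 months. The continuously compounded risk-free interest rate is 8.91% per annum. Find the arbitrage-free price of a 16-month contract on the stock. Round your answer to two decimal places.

HK$548.11

PV(dividends) I = 15.21·e^(−0.0891·5/12) + 15.21·e^(−0.0891·11/12)
I = 14.6557 + 14.0171 = 28.6728
F = (S − I)·e^(rT) = (515.39 − 28.6728) · e^(0.0891·16/12)
= 486.7172 · e^0.118800 = 486.7172 × 1.126145 = HK$548.11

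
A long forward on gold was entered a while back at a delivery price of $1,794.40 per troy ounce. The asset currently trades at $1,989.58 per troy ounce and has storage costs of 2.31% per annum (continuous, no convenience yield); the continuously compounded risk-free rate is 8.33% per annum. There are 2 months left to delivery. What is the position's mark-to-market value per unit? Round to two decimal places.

$227.59 per troy ounce

Current fair forward for the remaining 2 months: F = S·e^((r + u)·T), (r + u) = 0.0833 + 0.0231 = 0.1064
F = 1989.58 · e^(0.1064 × 2/12) = 1989.58 × 1.01789150 = 2025.1766
Value of long forward = (F − K)·e^(−rT) = (2025.1766 − 1794.40) · e^(−0.0833·2/12)
= 230.7766 × 0.98621260 = 227.59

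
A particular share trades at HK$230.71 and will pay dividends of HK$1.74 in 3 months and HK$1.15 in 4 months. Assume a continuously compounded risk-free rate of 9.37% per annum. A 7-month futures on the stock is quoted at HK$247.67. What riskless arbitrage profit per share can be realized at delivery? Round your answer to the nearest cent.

PV(dividends) I = 1.74·e^(−0.0937·3/12) + 1.15·e^(−0.0937·4/12) = 2.8144
Fair futures F* = (S − I)·e^(rT) = (230.71 − 2.8144)·e^0.054658 = 227.8956 × 1.056179 = 240.6985
Market HK$247.67 > fair 240.6985: forward overpriced → cash-and-carry (borrow at r, buy the stock and collect the dividends, short the forward).
Profit at T = |F_mkt − F*| = |247.67 − 240.6985| = HK$6.97 per share

HK$6.97 per share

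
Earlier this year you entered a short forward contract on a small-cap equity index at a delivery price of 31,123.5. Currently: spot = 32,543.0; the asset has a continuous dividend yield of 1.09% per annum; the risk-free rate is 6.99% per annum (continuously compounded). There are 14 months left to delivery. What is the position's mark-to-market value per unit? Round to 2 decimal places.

-3445.67

Current fair forward for the remaining 14 months: F = S·e^((r − q)·T), (r − q) = 0.0699 − 0.0109 = 0.0590
F = 32543.0 · e^(0.0590 × 14/12) = 32543.0 × 1.07125765 = 34861.9377
Value of long forward = (F − K)·e^(−rT) = (34861.9377 − 31123.5) · e^(−0.0699·14/12)
= 3738.4377 × 0.92168662 = 3445.67
Short position value = −(long value) = -3445.67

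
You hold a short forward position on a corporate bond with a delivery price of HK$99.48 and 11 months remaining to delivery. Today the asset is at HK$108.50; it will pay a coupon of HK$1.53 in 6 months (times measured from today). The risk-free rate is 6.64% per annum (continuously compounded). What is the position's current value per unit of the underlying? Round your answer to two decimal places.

-HK$13.41

PV(remaining coupons) I = 1.53·e^(−0.0664·6/12) = 1.4800
Current forward F = (S − I)·e^(rT) = (108.50 − 1.4800)·e^(0.0664·11/12) = 107.0200 × 1.062757 = 113.7363
Value (long) = (F − K)·e^(−rT) = (113.7363 − 99.48) × 0.940949 = 13.4145
Short position value = −(long value) = -HK$13.41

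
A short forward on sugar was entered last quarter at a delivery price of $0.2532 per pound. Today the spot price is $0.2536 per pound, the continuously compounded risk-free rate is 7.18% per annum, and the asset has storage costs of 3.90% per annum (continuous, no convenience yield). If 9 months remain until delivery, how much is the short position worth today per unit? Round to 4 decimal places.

Current fair forward for the remaining 9 months: F = S·e^((r + u)·T), (r + u) = 0.0718 + 0.0390 = 0.1108
F = 0.2536 · e^(0.1108 × 9/12) = 0.2536 × 1.086650 = 0.2756
Value of long forward = (F − K)·e^(−rT) = (0.2756 − 0.2532) · e^(−0.0718·9/12)
= 0.0224 × 0.947574 = 0.0212
Short position value = −(long value) = -$0.0212

-$0.0212 per pound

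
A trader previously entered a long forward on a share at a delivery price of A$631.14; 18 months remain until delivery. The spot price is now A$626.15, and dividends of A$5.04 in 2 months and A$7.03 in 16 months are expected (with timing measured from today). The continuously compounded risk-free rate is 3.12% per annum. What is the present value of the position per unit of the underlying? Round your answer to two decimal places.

PV(remaining dividends) I = 5.04·e^(−0.0312·2/12) + 7.03·e^(−0.0312·16/12) = 11.7574
Current forward F = (S − I)·e^(rT) = (626.15 − 11.7574)·e^(0.0312·18/12) = 614.3926 × 1.047912 = 643.8294
Value (long) = (F − K)·e^(−rT) = (643.8294 − 631.14) × 0.954278 = 12.1092
Value = A$12.11

A$12.11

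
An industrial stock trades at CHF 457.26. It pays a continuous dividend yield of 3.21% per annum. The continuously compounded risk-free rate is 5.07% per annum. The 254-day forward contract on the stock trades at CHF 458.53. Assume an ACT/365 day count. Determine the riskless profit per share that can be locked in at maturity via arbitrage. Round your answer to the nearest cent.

CHF 4.69 per share

Fair forward: F* = S·e^(carry·T), with carry = (r − q) = 0.0507 − 0.0321 = 0.0186
F* = 457.26 · e^(0.0186 × 254/365) = 457.26 · e^0.012944 = 457.26 × 1.013028 = CHF 463.2172
Market CHF 458.53 < fair CHF 463.2172: forward underpriced → reverse cash-and-carry (short spot, go long the forward).
At maturity, profit = |F_mkt − F*| = |458.53 − 463.2172| = CHF 4.69 per share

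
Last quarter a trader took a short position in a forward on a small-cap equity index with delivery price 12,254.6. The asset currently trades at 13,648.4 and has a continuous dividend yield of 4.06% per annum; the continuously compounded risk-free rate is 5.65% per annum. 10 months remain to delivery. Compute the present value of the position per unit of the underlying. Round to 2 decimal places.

-1503.37

Current fair forward for the remaining 10 months: F = S·e^((r − q)·T), (r − q) = 0.0565 − 0.0406 = 0.0159
F = 13648.4 · e^(0.0159 × 10/12) = 13648.4 × 1.01333817 = 13830.4447
Value of long forward = (F − K)·e^(−rT) = (13830.4447 − 12254.6) · e^(−0.0565·10/12)
= 1575.8447 × 0.95400789 = 1503.37
Short position value = −(long value) = -1503.37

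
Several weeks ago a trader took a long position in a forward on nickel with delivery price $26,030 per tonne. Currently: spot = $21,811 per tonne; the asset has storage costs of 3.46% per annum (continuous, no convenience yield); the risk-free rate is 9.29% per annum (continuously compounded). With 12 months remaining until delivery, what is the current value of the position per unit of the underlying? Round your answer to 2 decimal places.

-$1141.87 per tonne

Current fair forward for the remaining 12 months: F = S·e^((r + u)·T), (r + u) = 0.0929 + 0.0346 = 0.1275
F = 21811 · e^(0.1275 × 12/12) = 21811 × 1.13598487 = 24776.9660
Value of long forward = (F − K)·e^(−rT) = (24776.9660 − 26030) · e^(−0.0929·12/12)
= -1253.0340 × 0.91128462 = -1141.87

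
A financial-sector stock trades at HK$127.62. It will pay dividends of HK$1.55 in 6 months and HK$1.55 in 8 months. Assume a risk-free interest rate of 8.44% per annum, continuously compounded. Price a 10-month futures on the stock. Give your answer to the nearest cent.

PV(dividends) I = 1.55·e^(−0.0844·6/12) + 1.55·e^(−0.0844·8/12)
I = 1.4860 + 1.4652 = 2.9512
F = (S − I)·e^(rT) = (127.62 − 2.9512) · e^(0.0844·10/12)
= 124.6688 · e^0.070333 = 124.6688 × 1.072865 = HK$133.75

HK$133.75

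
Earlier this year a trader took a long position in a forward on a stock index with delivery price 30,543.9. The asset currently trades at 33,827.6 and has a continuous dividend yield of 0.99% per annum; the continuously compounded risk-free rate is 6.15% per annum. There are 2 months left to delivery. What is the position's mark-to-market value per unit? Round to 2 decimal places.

Current fair forward for the remaining 2 months: F = S·e^((r − q)·T), (r − q) = 0.0615 − 0.0099 = 0.0516
F = 33827.6 · e^(0.0516 × 2/12) = 33827.6 × 1.00863709 = 34119.7720
Value of long forward = (F − K)·e^(−rT) = (34119.7720 − 30543.9) · e^(−0.0615·2/12)
= 3575.8720 × 0.98980235 = 3539.41

3539.41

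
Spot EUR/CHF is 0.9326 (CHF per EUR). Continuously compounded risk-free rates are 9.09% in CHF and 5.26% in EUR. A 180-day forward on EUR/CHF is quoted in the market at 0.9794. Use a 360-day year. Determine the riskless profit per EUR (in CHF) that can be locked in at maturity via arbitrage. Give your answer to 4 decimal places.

Fair forward: F* = S·e^(carry·T), with carry = (r_CHF − r_EUR) = 0.0909 − 0.0526 = 0.0383
F* = 0.9326 · e^(0.0383 × 180/360) = 0.9326 · e^0.019150 = 0.9326 × 1.019335 = 0.9506
Market 0.9794 > fair 0.9506: forward overpriced → cash-and-carry (buy spot, short the forward).
At maturity, profit = |F_mkt − F*| = |0.9794 − 0.9506| = 0.0288 per EUR (in CHF)

0.0288 per EUR (in CHF)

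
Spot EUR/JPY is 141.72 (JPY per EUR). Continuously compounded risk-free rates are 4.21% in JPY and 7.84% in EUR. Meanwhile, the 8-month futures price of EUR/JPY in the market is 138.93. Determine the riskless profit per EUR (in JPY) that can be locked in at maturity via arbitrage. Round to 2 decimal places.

Fair futures: F* = S·e^(carry·T), with carry = (r_JPY − r_EUR) = 0.0421 − 0.0784 = -0.0363
F* = 141.72 · e^(-0.0363 × 8/12) = 141.72 · e^-0.024200 = 141.72 × 0.976090 = 138.3315
Market 138.93 > fair 138.3315: forward overpriced → cash-and-carry (buy spot, short the forward).
At maturity, profit = |F_mkt − F*| = |138.93 − 138.3315| = 0.60 per EUR (in JPY)

0.60 per EUR (in JPY)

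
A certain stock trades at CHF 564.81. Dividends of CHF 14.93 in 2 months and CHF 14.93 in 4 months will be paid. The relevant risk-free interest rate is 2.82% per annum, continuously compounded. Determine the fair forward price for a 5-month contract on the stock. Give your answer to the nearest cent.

PV(dividends) I = 14.93·e^(−0.0282·2/12) + 14.93·e^(−0.0282·4/12)
I = 14.8600 + 14.7903 = 29.6503
F = (S − I)·e^(rT) = (564.81 − 29.6503) · e^(0.0282·5/12)
= 535.1597 · e^0.011750 = 535.1597 × 1.011819 = CHF 541.48

CHF 541.48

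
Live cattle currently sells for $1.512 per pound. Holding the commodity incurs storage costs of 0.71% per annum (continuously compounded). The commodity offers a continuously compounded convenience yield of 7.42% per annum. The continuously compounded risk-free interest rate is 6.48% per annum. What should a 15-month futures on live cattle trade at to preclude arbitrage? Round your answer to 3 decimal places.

$1.508 per pound

Net carry = r + u − y = 0.0648 + 0.0071 − 0.0742 = -0.0023
F = S·e^((r+u−y)T) = 1.512 · e^(-0.0023 × 15/12) = 1.512 · e^-0.002875
= 1.512 × 0.997129 = $1.508 per pound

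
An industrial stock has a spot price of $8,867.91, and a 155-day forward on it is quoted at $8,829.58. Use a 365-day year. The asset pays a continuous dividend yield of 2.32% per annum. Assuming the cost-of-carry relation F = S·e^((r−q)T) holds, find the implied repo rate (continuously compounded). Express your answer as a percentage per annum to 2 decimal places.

From F = S·e^((r−q)T): (r − q) = ln(F/S)/T
ln(8829.58/8867.91) = ln(0.995678) = -0.004331
(r − q) = -0.004331 / (155/365) = -0.010199
r = ln(F/S)/T + q = -0.010199 + 0.0232 = 0.013001
r = 1.30%

1.30%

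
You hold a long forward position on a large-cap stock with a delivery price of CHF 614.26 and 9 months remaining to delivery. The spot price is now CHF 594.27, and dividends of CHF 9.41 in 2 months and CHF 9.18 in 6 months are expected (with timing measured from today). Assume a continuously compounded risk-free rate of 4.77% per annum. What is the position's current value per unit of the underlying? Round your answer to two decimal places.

PV(remaining dividends) I = 9.41·e^(−0.0477·2/12) + 9.18·e^(−0.0477·6/12) = 18.2991
Current forward F = (S − I)·e^(rT) = (594.27 − 18.2991)·e^(0.0477·9/12) = 575.9709 × 1.036423 = 596.9495
Value (long) = (F − K)·e^(−rT) = (596.9495 − 614.26) × 0.964857 = -16.7022
Value = -CHF 16.70

-CHF 16.70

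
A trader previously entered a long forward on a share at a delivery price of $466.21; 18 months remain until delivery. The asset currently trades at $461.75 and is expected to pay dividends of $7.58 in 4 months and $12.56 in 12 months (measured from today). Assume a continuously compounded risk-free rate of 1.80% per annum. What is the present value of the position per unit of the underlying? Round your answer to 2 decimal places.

PV(remaining dividends) I = 7.58·e^(−0.0180·4/12) + 12.56·e^(−0.0180·12/12) = 19.8706
Current forward F = (S − I)·e^(rT) = (461.75 − 19.8706)·e^(0.0180·18/12) = 441.8794 × 1.027368 = 453.9728
Value (long) = (F − K)·e^(−rT) = (453.9728 − 466.21) × 0.973361 = -11.9112
Value = -$11.91

-$11.91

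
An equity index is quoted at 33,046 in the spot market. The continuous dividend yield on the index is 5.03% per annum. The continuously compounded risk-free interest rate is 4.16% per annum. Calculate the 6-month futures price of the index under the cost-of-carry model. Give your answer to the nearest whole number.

32,903

F = S·e^((r − q)T) = 33046 · e^((0.0416 − 0.0503) × 6/12)
= 33046 · e^-0.004350 = 33046 × 0.995659
F = 32,903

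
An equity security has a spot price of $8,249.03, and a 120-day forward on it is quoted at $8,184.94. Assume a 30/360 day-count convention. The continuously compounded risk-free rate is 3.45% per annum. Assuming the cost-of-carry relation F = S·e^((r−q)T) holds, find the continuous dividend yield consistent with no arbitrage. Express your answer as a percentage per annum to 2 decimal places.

From F = S·e^((r−q)T): (r − q) = ln(F/S)/T
ln(8184.94/8249.03) = ln(0.992231) = -0.007799
(r − q) = -0.007799 / (120/360) = -0.023397
q = r − ln(F/S)/T = 0.0345 + 0.023397 = 0.057897
q = 5.79%

5.79%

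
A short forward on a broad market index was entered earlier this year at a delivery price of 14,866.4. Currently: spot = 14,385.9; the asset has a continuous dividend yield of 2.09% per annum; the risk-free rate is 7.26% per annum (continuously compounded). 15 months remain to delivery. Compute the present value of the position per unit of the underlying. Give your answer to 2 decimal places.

Current fair forward for the remaining 15 months: F = S·e^((r − q)·T), (r − q) = 0.0726 − 0.0209 = 0.0517
F = 14385.9 · e^(0.0517 × 15/12) = 14385.9 × 1.06675891 = 15346.2870
Value of long forward = (F − K)·e^(−rT) = (15346.2870 − 14866.4) · e^(−0.0726·15/12)
= 479.8870 × 0.91324599 = 438.25
Short position value = −(long value) = -438.25

-438.25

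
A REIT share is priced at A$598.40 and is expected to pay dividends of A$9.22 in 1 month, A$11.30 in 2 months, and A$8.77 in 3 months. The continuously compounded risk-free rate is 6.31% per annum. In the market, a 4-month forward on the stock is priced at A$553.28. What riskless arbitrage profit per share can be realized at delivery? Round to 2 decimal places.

PV(dividends) I = 9.22·e^(−0.0631·1/12) + 11.30·e^(−0.0631·2/12) + 8.77·e^(−0.0631·3/12) = 28.9862
Fair forward F* = (S − I)·e^(rT) = (598.40 − 28.9862)·e^0.021033 = 569.4138 × 1.021256 = 581.5173
Market A$553.28 < fair 581.5173: forward underpriced → reverse cash-and-carry (short the stock, invest proceeds at r, pay the dividends, go long the forward).
Profit at T = |F_mkt − F*| = |553.28 − 581.5173| = A$28.24 per share

A$28.24 per share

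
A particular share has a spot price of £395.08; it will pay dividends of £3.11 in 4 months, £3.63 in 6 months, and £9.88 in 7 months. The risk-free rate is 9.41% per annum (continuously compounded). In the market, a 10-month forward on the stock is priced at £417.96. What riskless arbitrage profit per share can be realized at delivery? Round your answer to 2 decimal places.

£7.77 per share

PV(dividends) I = 3.11·e^(−0.0941·4/12) + 3.63·e^(−0.0941·6/12) + 9.88·e^(−0.0941·7/12) = 15.8294
Fair forward F* = (S − I)·e^(rT) = (395.08 − 15.8294)·e^0.078417 = 379.2506 × 1.081574 = 410.1876
Market £417.96 > fair 410.1876: forward overpriced → cash-and-carry (borrow at r, buy the stock and collect the dividends, short the forward).
Profit at T = |F_mkt − F*| = |417.96 − 410.1876| = £7.77 per share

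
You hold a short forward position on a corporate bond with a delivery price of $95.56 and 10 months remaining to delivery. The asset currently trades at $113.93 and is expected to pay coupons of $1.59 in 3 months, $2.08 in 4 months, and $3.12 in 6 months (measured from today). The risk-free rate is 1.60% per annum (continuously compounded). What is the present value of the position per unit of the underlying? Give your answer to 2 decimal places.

-$12.89

PV(remaining coupons) I = 1.59·e^(−0.0160·3/12) + 2.08·e^(−0.0160·4/12) + 3.12·e^(−0.0160·6/12) = 6.7477
Current forward F = (S − I)·e^(rT) = (113.93 − 6.7477)·e^(0.0160·10/12) = 107.1823 × 1.013423 = 108.6210
Value (long) = (F − K)·e^(−rT) = (108.6210 − 95.56) × 0.986755 = 12.8880
Short position value = −(long value) = -$12.89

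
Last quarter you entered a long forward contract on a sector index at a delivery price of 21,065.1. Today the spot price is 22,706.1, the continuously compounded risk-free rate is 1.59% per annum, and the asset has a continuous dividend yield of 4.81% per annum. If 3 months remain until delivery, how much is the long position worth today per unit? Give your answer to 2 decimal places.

Current fair forward for the remaining 3 months: F = S·e^((r − q)·T), (r − q) = 0.0159 − 0.0481 = -0.0322
F = 22706.1 · e^(-0.0322 × 3/12) = 22706.1 × 0.99198231 = 22524.0495
Value of long forward = (F − K)·e^(−rT) = (22524.0495 − 21065.1) · e^(−0.0159·3/12)
= 1458.9495 × 0.99603289 = 1453.16

1453.16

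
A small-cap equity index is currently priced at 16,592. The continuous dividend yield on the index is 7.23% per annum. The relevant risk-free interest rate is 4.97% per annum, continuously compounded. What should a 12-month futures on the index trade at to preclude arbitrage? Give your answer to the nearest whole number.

16,221

F = S·e^((r − q)T) = 16592 · e^((0.0497 − 0.0723) × 12/12)
= 16592 · e^-0.022600 = 16592 × 0.977653
F = 16,221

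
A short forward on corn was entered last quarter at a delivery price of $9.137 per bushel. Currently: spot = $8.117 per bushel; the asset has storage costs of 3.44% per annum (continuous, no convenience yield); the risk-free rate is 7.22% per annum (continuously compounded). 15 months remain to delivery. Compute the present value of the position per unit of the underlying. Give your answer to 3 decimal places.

-$0.125 per bushel

Current fair forward for the remaining 15 months: F = S·e^((r + u)·T), (r + u) = 0.0722 + 0.0344 = 0.1066
F = 8.117 · e^(0.1066 × 15/12) = 8.117 × 1.142536 = 9.2740
Value of long forward = (F − K)·e^(−rT) = (9.2740 − 9.137) · e^(−0.0722·15/12)
= 0.1370 × 0.913703 = 0.125
Short position value = −(long value) = -$0.125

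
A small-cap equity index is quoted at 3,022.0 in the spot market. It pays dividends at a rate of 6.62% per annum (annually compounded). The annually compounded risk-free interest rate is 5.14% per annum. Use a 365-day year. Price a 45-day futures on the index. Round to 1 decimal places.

3,016.8

F = S · (1+r)^T / (1+q)^T
= 3022.0 × 1.006199 / 1.007934 = 3022.0 × 0.998279
F = 3,016.8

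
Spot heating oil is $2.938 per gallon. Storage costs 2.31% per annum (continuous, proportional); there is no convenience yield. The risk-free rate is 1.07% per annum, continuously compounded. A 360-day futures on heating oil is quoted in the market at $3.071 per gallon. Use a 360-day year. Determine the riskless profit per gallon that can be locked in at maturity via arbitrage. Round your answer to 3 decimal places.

$0.032 per gallon

Fair futures: F* = S·e^(carry·T), with carry = (r + u) = 0.0107 + 0.0231 = 0.0338
F* = 2.938 · e^(0.0338 × 360/360) = 2.938 · e^0.033800 = 2.938 × 1.034378 = $3.0390
Market $3.071 > fair $3.0390: forward overpriced → cash-and-carry (buy spot, short the forward).
At maturity, profit = |F_mkt − F*| = |3.071 − 3.0390| = $0.032 per gallon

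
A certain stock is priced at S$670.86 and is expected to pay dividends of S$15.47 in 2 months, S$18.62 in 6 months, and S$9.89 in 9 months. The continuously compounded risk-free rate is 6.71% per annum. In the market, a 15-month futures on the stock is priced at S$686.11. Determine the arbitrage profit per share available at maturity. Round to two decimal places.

PV(dividends) I = 15.47·e^(−0.0671·2/12) + 18.62·e^(−0.0671·6/12) + 9.89·e^(−0.0671·9/12) = 42.7082
Fair futures F* = (S − I)·e^(rT) = (670.86 − 42.7082)·e^0.083875 = 628.1518 × 1.087493 = 683.1107
Market S$686.11 > fair 683.1107: forward overpriced → cash-and-carry (borrow at r, buy the stock and collect the dividends, short the forward).
Profit at T = |F_mkt − F*| = |686.11 − 683.1107| = S$3.00 per share

S$3.00 per share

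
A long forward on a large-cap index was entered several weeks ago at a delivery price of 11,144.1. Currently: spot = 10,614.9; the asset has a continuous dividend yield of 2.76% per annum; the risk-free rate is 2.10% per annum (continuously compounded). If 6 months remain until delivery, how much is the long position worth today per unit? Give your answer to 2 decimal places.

Current fair forward for the remaining 6 months: F = S·e^((r − q)·T), (r − q) = 0.0210 − 0.0276 = -0.0066
F = 10614.9 · e^(-0.0066 × 6/12) = 10614.9 × 0.99670544 = 10579.9286
Value of long forward = (F − K)·e^(−rT) = (10579.9286 − 11144.1) · e^(−0.0210·6/12)
= -564.1714 × 0.98955493 = -558.28

-558.28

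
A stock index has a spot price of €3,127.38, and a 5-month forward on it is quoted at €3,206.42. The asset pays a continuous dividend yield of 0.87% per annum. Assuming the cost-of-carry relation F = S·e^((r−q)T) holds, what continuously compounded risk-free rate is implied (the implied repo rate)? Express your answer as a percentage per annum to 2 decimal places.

From F = S·e^((r−q)T): (r − q) = ln(F/S)/T
ln(3206.42/3127.38) = ln(1.025274) = 0.024960
(r − q) = 0.024960 / (5/12) = 0.059904
r = ln(F/S)/T + q = 0.059904 + 0.0087 = 0.068604
r = 6.86%

6.86%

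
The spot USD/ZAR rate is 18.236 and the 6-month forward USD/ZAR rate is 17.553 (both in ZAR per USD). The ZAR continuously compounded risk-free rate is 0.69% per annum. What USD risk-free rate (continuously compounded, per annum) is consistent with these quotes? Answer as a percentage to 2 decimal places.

8.32%

F = S·e^((r_ZAR − r_USD)T) ⇒ r_USD = r_ZAR − ln(F/S)/T
ln(17.553/18.236) = -0.038173; /(6/12) = -0.076346
r_USD = 0.0069 + 0.076346 = 0.083246
r_USD = 8.32%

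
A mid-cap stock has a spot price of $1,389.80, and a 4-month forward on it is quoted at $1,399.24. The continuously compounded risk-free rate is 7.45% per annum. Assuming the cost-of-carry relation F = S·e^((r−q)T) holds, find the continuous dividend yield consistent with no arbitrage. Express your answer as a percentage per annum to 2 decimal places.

From F = S·e^((r−q)T): (r − q) = ln(F/S)/T
ln(1399.24/1389.80) = ln(1.006792) = 0.006769
(r − q) = 0.006769 / (4/12) = 0.020307
q = r − ln(F/S)/T = 0.0745 − 0.020307 = 0.054193
q = 5.42%

5.42%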